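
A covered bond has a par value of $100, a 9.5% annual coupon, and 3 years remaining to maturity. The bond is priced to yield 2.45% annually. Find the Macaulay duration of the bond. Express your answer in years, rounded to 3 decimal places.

2.770 years

Periodic yield y = 0.0245. Discount each cash flow and weight by its year:
  t   CF        PV=CF/(1+0.0245)^t    t·PV
  1         9.50         9.2728         9.2728
  2         9.50         9.0511        18.1021
  3       109.50       101.8306       305.4917
  Σ                    120.1545       332.8667
Price P = Σ PV = 120.1545.
Macaulay duration = Σ(t·PV) / P = 332.8667 / 120.1545 = 2.77032 years.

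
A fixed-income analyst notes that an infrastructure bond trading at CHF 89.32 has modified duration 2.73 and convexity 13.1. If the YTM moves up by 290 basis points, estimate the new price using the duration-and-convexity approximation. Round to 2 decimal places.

CHF 82.74

Duration effect: -D_mod·Δy = -2.73 × (+0.029) = -0.079170
Convexity effect: ½·C·(Δy)² = 0.5 × 13.1 × (0.029)² = +0.00550855
ΔP/P ≈ -0.079170 + 0.00550855 = -0.07366145
New price ≈ 89.32 × (1 - 0.07366145) = 82.740559286.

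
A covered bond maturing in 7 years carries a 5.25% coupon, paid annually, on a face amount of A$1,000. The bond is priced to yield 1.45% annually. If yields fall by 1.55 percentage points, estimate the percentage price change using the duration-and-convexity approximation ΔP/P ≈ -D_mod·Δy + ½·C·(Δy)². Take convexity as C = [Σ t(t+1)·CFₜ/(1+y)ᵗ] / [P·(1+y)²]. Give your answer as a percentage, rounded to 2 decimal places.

With y = 0.0145:
  t   CF        PV=CF/(1+0.0145)^t    t·PV        t(t+1)·PV
  1        52.50        51.7496        51.7496         103.4993
  2        52.50        51.0100       102.0200         306.0599
  3        52.50        50.2809       150.8427         603.3709
  4        52.50        49.5623       198.2490         991.2452
  5        52.50        48.8539       244.2694       1,465.6164
  6        52.50        48.1556       288.9337       2,022.5361
  7     1,052.50       951.6073     6,661.2508      53,290.0063
  Σ                  1,251.2195     7,697.3153      58,782.3341
P = 1,251.2195; D_Mac = 6.15185 yrs; D_mod = 6.06392 yrs; C = 45.64668.
Duration effect: -6.06392 × (-0.0155) = +0.093991
Convexity effect: 0.5 × 45.64668 × (-0.0155)² = +0.0054833
ΔP/P ≈ +0.093991 + 0.0054833 = +0.099474 = +9.9474%.

+9.95%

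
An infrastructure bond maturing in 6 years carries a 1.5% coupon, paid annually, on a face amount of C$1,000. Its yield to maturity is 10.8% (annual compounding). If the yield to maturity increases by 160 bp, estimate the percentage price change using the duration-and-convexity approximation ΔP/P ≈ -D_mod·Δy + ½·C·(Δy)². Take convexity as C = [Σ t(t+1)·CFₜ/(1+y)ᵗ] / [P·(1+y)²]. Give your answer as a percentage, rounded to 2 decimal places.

With y = 0.108:
  t   CF        PV=CF/(1+0.108)^t    t·PV        t(t+1)·PV
  1        15.00        13.5379        13.5379          27.0758
  2        15.00        12.2183        24.4367          73.3100
  3        15.00        11.0274        33.0821         132.3284
  4        15.00         9.9525        39.8100         199.0500
  5        15.00         8.9824        44.9120         269.4720
  6     1,015.00       548.5642     3,291.3853      23,039.6974
  Σ                    604.2827     3,447.1640      23,740.9336
P = 604.2827; D_Mac = 5.70455 yrs; D_mod = 5.14852 yrs; C = 32.00207.
Duration effect: -5.14852 × (+0.016) = -0.082376
Convexity effect: 0.5 × 32.00207 × (0.016)² = +0.0040963
ΔP/P ≈ -0.082376 + 0.0040963 = -0.078280 = -7.8280%.

-7.83%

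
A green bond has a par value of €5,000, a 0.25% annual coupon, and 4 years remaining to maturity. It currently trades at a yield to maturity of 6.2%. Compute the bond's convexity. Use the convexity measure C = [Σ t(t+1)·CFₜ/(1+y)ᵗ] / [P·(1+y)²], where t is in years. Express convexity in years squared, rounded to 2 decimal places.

17.63

With y = 0.062:
  t   CF        PV=CF/(1+0.062)^t    t·PV        t(t+1)·PV
  1        12.50        11.7702        11.7702          23.5405
  2        12.50        11.0831        22.1662          66.4986
  3        12.50        10.4361        31.3082         125.2327
  4     5,012.50     3,940.5452    15,762.1810      78,810.9049
  Σ                  3,973.8346    15,827.4256      79,026.1767
P = 3,973.8346.
Convexity = Σ t(t+1)·PV / [P·(1+y)²] = 79,026.1767 / (3,973.8346 × 1.127844) = 17.63243.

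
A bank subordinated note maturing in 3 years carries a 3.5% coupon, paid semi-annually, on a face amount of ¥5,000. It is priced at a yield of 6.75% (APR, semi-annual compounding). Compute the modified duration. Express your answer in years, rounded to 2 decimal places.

2.77 years

Periodic yield y = 0.03375. First find Macaulay duration:
  t   CF        PV=CF/(1+0.03375)^t    t·PV
  1        87.50        84.6433        84.6433
  2        87.50        81.8798       163.7597
  3        87.50        79.2066       237.6199
  4        87.50        76.6207       306.4827
  5        87.50        74.1192       370.5958
  6     5,087.50     4,168.8022    25,012.8131
  Σ                  4,565.2718    26,175.9143
P = 4,565.2718; Macaulay duration = 26,175.9143 / 4,565.2718 = 5.73370 half-year periods = 2.86685 years.
Modified duration = D_Mac / (1 + y) = 2.86685 / 1.03375 = 2.77325 years.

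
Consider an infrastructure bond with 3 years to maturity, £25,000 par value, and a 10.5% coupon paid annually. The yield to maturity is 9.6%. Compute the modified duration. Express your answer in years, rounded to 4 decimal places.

Periodic yield y = 0.096. First find Macaulay duration:
  t   CF        PV=CF/(1+0.096)^t    t·PV
  1     2,625.00     2,395.0730     2,395.0730
  2     2,625.00     2,185.2856     4,370.5712
  3    27,625.00    20,983.1471    62,949.4412
  Σ                 25,563.5056    69,715.0853
P = 25,563.5056; Macaulay duration = 69,715.0853 / 25,563.5056 = 2.72713 years.
Modified duration = D_Mac / (1 + y) = 2.72713 / 1.096 = 2.48826 years.

2.4883 years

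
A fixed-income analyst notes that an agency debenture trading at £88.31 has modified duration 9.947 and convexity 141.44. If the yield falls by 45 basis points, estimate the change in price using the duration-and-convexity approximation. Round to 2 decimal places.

+£4.08

Duration effect: -D_mod·Δy = -9.947 × (-0.0045) = +0.0447615
Convexity effect: ½·C·(Δy)² = 0.5 × 141.44 × (-0.0045)² = +0.00143208
ΔP/P ≈ +0.0447615 + 0.00143208 = +0.04619358
ΔP ≈ 88.31 × (+0.04619358) = +4.0793550498.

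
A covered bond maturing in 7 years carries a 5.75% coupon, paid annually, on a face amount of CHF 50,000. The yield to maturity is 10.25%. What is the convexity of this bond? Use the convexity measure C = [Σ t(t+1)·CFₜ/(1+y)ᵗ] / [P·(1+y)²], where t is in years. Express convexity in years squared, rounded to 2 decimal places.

With y = 0.1025:
  t   CF        PV=CF/(1+0.1025)^t    t·PV        t(t+1)·PV
  1     2,875.00     2,607.7098     2,607.7098       5,215.4195
  2     2,875.00     2,365.2696     4,730.5392      14,191.6177
  3     2,875.00     2,145.3693     6,436.1078      25,744.4312
  4     2,875.00     1,945.9132     7,783.6527      38,918.2633
  5     2,875.00     1,765.0006     8,825.0030      52,950.0181
  6     2,875.00     1,600.9076     9,605.4455      67,238.1182
  7    52,875.00    26,705.4680   186,938.2761   1,495,506.2088
  Σ                 39,135.6380   226,926.7340   1,699,764.0769
P = 39,135.6380.
Convexity = Σ t(t+1)·PV / [P·(1+y)²] = 1,699,764.0769 / (39,135.6380 × 1.215506) = 35.73214.

35.73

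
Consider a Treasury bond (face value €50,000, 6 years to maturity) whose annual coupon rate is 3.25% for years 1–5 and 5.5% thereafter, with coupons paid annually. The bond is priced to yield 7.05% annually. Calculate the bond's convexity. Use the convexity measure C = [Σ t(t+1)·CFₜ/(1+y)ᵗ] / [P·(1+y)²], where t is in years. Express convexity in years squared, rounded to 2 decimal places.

32.62

With y = 0.0705:
  t   CF        PV=CF/(1+0.0705)^t    t·PV        t(t+1)·PV
  1     1,625.00     1,517.9823     1,517.9823       3,035.9645
  2     1,625.00     1,418.0124     2,836.0248       8,508.0743
  3     1,625.00     1,324.6262     3,973.8787      15,895.5148
  4     1,625.00     1,237.3902     4,949.5609      24,747.8044
  5     1,625.00     1,155.8993     5,779.4966      34,676.9795
  6    52,750.00    35,051.1631   210,306.9788   1,472,148.8518
  Σ                 41,705.0735   229,363.9220   1,559,013.1893
P = 41,705.0735.
Convexity = Σ t(t+1)·PV / [P·(1+y)²] = 1,559,013.1893 / (41,705.0735 × 1.145970) = 32.62027.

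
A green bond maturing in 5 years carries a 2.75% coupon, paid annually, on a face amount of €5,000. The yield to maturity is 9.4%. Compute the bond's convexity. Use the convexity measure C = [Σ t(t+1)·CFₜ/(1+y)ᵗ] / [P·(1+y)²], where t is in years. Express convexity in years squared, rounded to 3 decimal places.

With y = 0.094:
  t   CF        PV=CF/(1+0.094)^t    t·PV        t(t+1)·PV
  1       137.50       125.6856       125.6856         251.3711
  2       137.50       114.8863       229.7725         689.3175
  3       137.50       105.0149       315.0446       1,260.1782
  4       137.50        95.9916       383.9666       1,919.8328
  5     5,137.50     3,278.4248    16,392.1239      98,352.7437
  Σ                  3,720.0031    17,446.5931     102,473.4433
P = 3,720.0031.
Convexity = Σ t(t+1)·PV / [P·(1+y)²] = 102,473.4433 / (3,720.0031 × 1.196836) = 23.01619.

23.016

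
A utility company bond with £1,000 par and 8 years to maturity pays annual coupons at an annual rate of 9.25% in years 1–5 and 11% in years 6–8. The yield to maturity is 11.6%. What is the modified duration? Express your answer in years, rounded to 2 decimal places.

Periodic yield y = 0.116. First find Macaulay duration:
  t   CF        PV=CF/(1+0.116)^t    t·PV
  1        92.50        82.8853        82.8853
  2        92.50        74.2700       148.5400
  3        92.50        66.5502       199.6505
  4        92.50        59.6328       238.5311
  5        92.50        53.4344       267.1719
  6       110.00        56.9387       341.6322
  7       110.00        51.0203       357.1424
  8     1,110.00       461.3276     3,690.6207
  Σ                    906.0592     5,326.1739
P = 906.0592; Macaulay duration = 5,326.1739 / 906.0592 = 5.87839 years.
Modified duration = D_Mac / (1 + y) = 5.87839 / 1.116 = 5.26738 years.

5.27 years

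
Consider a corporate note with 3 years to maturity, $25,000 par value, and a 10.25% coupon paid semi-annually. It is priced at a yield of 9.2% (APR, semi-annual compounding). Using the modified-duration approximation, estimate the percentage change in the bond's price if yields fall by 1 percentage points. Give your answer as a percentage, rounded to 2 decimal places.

Periodic yield y = 0.046. Modified duration first:
  t   CF        PV=CF/(1+0.046)^t    t·PV
  1     1,281.25     1,224.9044     1,224.9044
  2     1,281.25     1,171.0367     2,342.0734
  3     1,281.25     1,119.5380     3,358.6139
  4     1,281.25     1,070.3040     4,281.2159
  5     1,281.25     1,023.2352     5,116.1758
  6    26,281.25    20,065.7737   120,394.6423
  Σ                 25,674.7919   136,717.6257
P = 25,674.7919; D_Mac = 5.32498 half-year periods = 2.66249 yrs; D_mod = 2.66249/(1+0.046) = 2.54540 yrs.
ΔP/P ≈ -D_mod · Δy = -2.54540 × (-0.01) = +0.025454 = +2.5454%.

+2.55%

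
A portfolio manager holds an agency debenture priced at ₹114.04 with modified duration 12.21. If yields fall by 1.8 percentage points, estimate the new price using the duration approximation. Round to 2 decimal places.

Duration approximation: ΔP/P ≈ -D_mod · Δy = -12.21 × (-0.018) = +0.219780.
New price ≈ 114.04 × (1 + 0.219780) = 139.1037112.

₹139.10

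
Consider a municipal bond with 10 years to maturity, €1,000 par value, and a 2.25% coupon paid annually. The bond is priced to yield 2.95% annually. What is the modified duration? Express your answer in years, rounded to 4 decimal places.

8.7712 years

Periodic yield y = 0.0295. First find Macaulay duration:
  t   CF        PV=CF/(1+0.0295)^t    t·PV
  1        22.50        21.8553        21.8553
  2        22.50        21.2290        42.4580
  3        22.50        20.6207        61.8621
  4        22.50        20.0298        80.1193
  5        22.50        19.4559        97.2794
  6        22.50        18.8984       113.3902
  7        22.50        18.3568       128.4979
  8        22.50        17.8308       142.6467
  9        22.50        17.3199       155.8791
  10    1,022.50       764.5393     7,645.3929
  Σ                    940.1359     8,489.3809
P = 940.1359; Macaulay duration = 8,489.3809 / 940.1359 = 9.02995 years.
Modified duration = D_Mac / (1 + y) = 9.02995 / 1.0295 = 8.77120 years.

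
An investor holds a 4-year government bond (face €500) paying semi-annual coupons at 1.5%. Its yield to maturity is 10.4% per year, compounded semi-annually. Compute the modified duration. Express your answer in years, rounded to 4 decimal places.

3.6819 years

Periodic yield y = 0.052. First find Macaulay duration:
  t   CF        PV=CF/(1+0.052)^t    t·PV
  1         3.75         3.5646         3.5646
  2         3.75         3.3884         6.7769
  3         3.75         3.2210         9.6629
  4         3.75         3.0617        12.2470
  5         3.75         2.9104        14.5520
  6         3.75         2.7665        16.5992
  7         3.75         2.6298        18.4085
  8       503.75       335.8065     2,686.4523
  Σ                    357.3490     2,768.2634
P = 357.3490; Macaulay duration = 2,768.2634 / 357.3490 = 7.74667 half-year periods = 3.87333 years.
Modified duration = D_Mac / (1 + y) = 3.87333 / 1.052 = 3.68188 years.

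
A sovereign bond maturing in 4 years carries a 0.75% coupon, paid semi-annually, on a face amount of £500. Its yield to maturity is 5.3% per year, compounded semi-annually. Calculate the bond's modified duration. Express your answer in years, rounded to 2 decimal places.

3.84 years

Periodic yield y = 0.0265. First find Macaulay duration:
  t   CF        PV=CF/(1+0.0265)^t    t·PV
  1        1.875         1.8266         1.8266
  2        1.875         1.7794         3.5589
  3        1.875         1.7335         5.2005
  4        1.875         1.6888         6.7550
  5        1.875         1.6452         8.2258
  6        1.875         1.6027         9.6161
  7        1.875         1.5613        10.9292
  8      501.875       407.1214     3,256.9712
  Σ                    418.9588     3,303.0832
P = 418.9588; Macaulay duration = 3,303.0832 / 418.9588 = 7.88403 half-year periods = 3.94201 years.
Modified duration = D_Mac / (1 + y) = 3.94201 / 1.0265 = 3.84025 years.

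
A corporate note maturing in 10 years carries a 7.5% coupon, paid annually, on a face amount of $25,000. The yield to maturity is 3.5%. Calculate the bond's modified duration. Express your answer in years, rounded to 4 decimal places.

Periodic yield y = 0.035. First find Macaulay duration:
  t   CF        PV=CF/(1+0.035)^t    t·PV
  1     1,875.00     1,811.5942     1,811.5942
  2     1,875.00     1,750.3326     3,500.6651
  3     1,875.00     1,691.1426     5,073.4277
  4     1,875.00     1,633.9542     6,535.8167
  5     1,875.00     1,578.6997     7,893.4984
  6     1,875.00     1,525.3137     9,151.8822
  7     1,875.00     1,473.7331    10,316.1314
  8     1,875.00     1,423.8967    11,391.1733
  9     1,875.00     1,375.7456    12,381.7102
  10   26,875.00    19,052.1931   190,521.9312
  Σ                 33,316.6053   258,577.8305
P = 33,316.6053; Macaulay duration = 258,577.8305 / 33,316.6053 = 7.76123 years.
Modified duration = D_Mac / (1 + y) = 7.76123 / 1.035 = 7.49877 years.

7.4988 years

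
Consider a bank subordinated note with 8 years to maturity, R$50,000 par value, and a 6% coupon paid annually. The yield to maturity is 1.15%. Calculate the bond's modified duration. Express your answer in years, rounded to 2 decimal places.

6.74 years

Periodic yield y = 0.0115. First find Macaulay duration:
  t   CF        PV=CF/(1+0.0115)^t    t·PV
  1     3,000.00     2,965.8922     2,965.8922
  2     3,000.00     2,932.1723     5,864.3445
  3     3,000.00     2,898.8356     8,696.5069
  4     3,000.00     2,865.8781    11,463.5122
  5     3,000.00     2,833.2952    14,166.4758
  6     3,000.00     2,801.0827    16,806.4962
  7     3,000.00     2,769.2365    19,384.6554
  8    53,000.00    48,366.9579   386,935.6632
  Σ                 68,433.3504   466,283.5465
P = 68,433.3504; Macaulay duration = 466,283.5465 / 68,433.3504 = 6.81369 years.
Modified duration = D_Mac / (1 + y) = 6.81369 / 1.0115 = 6.73622 years.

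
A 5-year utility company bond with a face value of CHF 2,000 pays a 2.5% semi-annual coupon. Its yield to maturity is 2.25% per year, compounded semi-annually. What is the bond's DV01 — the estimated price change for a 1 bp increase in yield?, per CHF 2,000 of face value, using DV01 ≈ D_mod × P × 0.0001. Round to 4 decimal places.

CHF 0.9471

Periodic yield y = 0.01125.
  t   CF        PV=CF/(1+0.01125)^t    t·PV
  1        25.00        24.7219        24.7219
  2        25.00        24.4469        48.8937
  3        25.00        24.1749        72.5247
  4        25.00        23.9059        95.6238
  5        25.00        23.6400       118.2000
  6        25.00        23.3770       140.2620
  7        25.00        23.1169       161.8186
  8        25.00        22.8598       182.8781
  9        25.00        22.6055       203.4491
  10    2,025.00     1,810.6716    18,106.7156
  Σ                  2,023.5203    19,155.0873
P = 2,023.5203; D_Mac = 9.46622 half-year periods = 4.73311 yrs; D_mod = 4.68045 yrs.
DV01 ≈ 4.68045 × 2,023.5203 × 0.0001 = 0.947099.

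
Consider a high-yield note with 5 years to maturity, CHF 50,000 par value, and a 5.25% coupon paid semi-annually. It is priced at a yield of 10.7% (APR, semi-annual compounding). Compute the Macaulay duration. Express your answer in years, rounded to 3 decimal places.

Periodic yield y = 0.0535. Discount each cash flow and weight by its period:
  t   CF        PV=CF/(1+0.0535)^t    t·PV
  1     1,312.50     1,245.8472     1,245.8472
  2     1,312.50     1,182.5792     2,365.1584
  3     1,312.50     1,122.5241     3,367.5724
  4     1,312.50     1,065.5189     4,262.0755
  5     1,312.50     1,011.4085     5,057.0427
  6     1,312.50       960.0461     5,760.2764
  7     1,312.50       911.2919     6,379.0436
  8     1,312.50       865.0137     6,920.1097
  9     1,312.50       821.0856     7,389.7707
  10   51,312.50    30,470.3733   304,703.7331
  Σ                 39,655.6886   347,450.6297
Price P = Σ PV = 39,655.6886.
Macaulay duration = Σ(t·PV) / P = 347,450.6297 / 39,655.6886 = 8.76168 half-year periods.
In years: 8.76168 / 2 = 4.38084 years.

4.381 years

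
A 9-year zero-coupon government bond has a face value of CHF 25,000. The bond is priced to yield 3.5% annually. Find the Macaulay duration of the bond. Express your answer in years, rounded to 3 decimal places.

A zero-coupon bond has a single cash flow at maturity, so its Macaulay duration equals its maturity: 9 years.

9.000 years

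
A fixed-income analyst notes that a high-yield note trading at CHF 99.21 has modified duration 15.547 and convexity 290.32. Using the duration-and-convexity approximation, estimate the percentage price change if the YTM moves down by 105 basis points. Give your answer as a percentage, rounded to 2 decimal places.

Duration effect: -D_mod·Δy = -15.547 × (-0.0105) = +0.1632435
Convexity effect: ½·C·(Δy)² = 0.5 × 290.32 × (-0.0105)² = +0.01600389
ΔP/P ≈ +0.1632435 + 0.01600389 = +0.17924739
= +17.924739%.

+17.92%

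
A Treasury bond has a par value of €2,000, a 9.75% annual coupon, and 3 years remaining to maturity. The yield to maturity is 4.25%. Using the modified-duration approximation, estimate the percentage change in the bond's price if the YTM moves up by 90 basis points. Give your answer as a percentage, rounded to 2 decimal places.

Periodic yield y = 0.0425. Modified duration first:
  t   CF        PV=CF/(1+0.0425)^t    t·PV
  1       195.00       187.0504       187.0504
  2       195.00       179.4248       358.8496
  3     2,195.00     1,937.3422     5,812.0265
  Σ                  2,303.8173     6,357.9265
P = 2,303.8173; D_Mac = 2.75974 yrs; D_mod = 2.75974/(1+0.0425) = 2.64723 yrs.
ΔP/P ≈ -D_mod · Δy = -2.64723 × (+0.009) = -0.023825 = -2.3825%.

-2.38%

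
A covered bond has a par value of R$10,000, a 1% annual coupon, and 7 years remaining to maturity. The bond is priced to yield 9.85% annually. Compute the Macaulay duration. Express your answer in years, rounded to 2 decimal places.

6.71 years

Periodic yield y = 0.0985. Discount each cash flow and weight by its year:
  t   CF        PV=CF/(1+0.0985)^t    t·PV
  1       100.00        91.0332        91.0332
  2       100.00        82.8705       165.7410
  3       100.00        75.4397       226.3190
  4       100.00        68.6752       274.7007
  5       100.00        62.5172       312.5861
  6       100.00        56.9114       341.4687
  7    10,100.00     5,232.6411    36,628.4874
  Σ                  5,670.0883    38,040.3362
Price P = Σ PV = 5,670.0883.
Macaulay duration = Σ(t·PV) / P = 38,040.3362 / 5,670.0883 = 6.70895 years.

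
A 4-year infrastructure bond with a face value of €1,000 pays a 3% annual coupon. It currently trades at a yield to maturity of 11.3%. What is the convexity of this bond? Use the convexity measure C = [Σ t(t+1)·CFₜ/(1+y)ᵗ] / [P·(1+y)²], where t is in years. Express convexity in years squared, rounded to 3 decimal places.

With y = 0.113:
  t   CF        PV=CF/(1+0.113)^t    t·PV        t(t+1)·PV
  1        30.00        26.9542        26.9542          53.9084
  2        30.00        24.2176        48.4352         145.3055
  3        30.00        21.7588        65.2765         261.1061
  4     1,030.00       671.2071     2,684.8286      13,424.1428
  Σ                    744.1377     2,825.4944      13,884.4628
P = 744.1377.
Convexity = Σ t(t+1)·PV / [P·(1+y)²] = 13,884.4628 / (744.1377 × 1.238769) = 15.06210.

15.062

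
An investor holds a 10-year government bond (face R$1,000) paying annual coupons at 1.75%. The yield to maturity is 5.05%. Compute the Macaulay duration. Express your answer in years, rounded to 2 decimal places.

9.11 years

Periodic yield y = 0.0505. Discount each cash flow and weight by its year:
  t   CF        PV=CF/(1+0.0505)^t    t·PV
  1        17.50        16.6587        16.6587
  2        17.50        15.8579        31.7158
  3        17.50        15.0956        45.2867
  4        17.50        14.3699        57.4796
  5        17.50        13.6791        68.3955
  6        17.50        13.0215        78.1291
  7        17.50        12.3955        86.7688
  8        17.50        11.7997        94.3973
  9        17.50        11.2324       101.0918
  10    1,017.50       621.6900     6,216.8996
  Σ                    745.8003     6,796.8231
Price P = Σ PV = 745.8003.
Macaulay duration = Σ(t·PV) / P = 6,796.8231 / 745.8003 = 9.11346 years.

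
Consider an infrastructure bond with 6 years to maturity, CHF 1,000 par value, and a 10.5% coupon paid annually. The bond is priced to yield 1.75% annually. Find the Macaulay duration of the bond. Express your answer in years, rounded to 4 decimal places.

4.9876 years

Periodic yield y = 0.0175. Discount each cash flow and weight by its year:
  t   CF        PV=CF/(1+0.0175)^t    t·PV
  1       105.00       103.1941       103.1941
  2       105.00       101.4193       202.8385
  3       105.00        99.6750       299.0249
  4       105.00        97.9606       391.8426
  5       105.00        96.2758       481.3791
  6     1,105.00       995.7625     5,974.5751
  Σ                  1,494.2873     7,452.8542
Price P = Σ PV = 1,494.2873.
Macaulay duration = Σ(t·PV) / P = 7,452.8542 / 1,494.2873 = 4.98756 years.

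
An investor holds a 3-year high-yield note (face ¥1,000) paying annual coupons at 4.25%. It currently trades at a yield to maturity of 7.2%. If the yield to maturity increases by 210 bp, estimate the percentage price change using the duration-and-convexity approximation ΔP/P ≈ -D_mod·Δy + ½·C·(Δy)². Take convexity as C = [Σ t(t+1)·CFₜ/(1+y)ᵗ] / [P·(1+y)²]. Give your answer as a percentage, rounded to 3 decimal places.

-5.413%

With y = 0.072:
  t   CF        PV=CF/(1+0.072)^t    t·PV        t(t+1)·PV
  1        42.50        39.6455        39.6455          79.2910
  2        42.50        36.9828        73.9655         221.8966
  3     1,042.50       846.2364     2,538.7092      10,154.8369
  Σ                    922.8647     2,652.3203      10,456.0246
P = 922.8647; D_Mac = 2.87401 yrs; D_mod = 2.68098 yrs; C = 9.85914.
Duration effect: -2.68098 × (+0.021) = -0.056301
Convexity effect: 0.5 × 9.85914 × (0.021)² = +0.0021739
ΔP/P ≈ -0.056301 + 0.0021739 = -0.054127 = -5.4127%.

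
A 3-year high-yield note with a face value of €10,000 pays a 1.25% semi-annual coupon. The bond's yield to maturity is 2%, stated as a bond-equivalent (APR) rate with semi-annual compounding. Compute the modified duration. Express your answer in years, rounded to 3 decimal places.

Periodic yield y = 0.01. First find Macaulay duration:
  t   CF        PV=CF/(1+0.01)^t    t·PV
  1        62.50        61.8812        61.8812
  2        62.50        61.2685       122.5370
  3        62.50        60.6619       181.9857
  4        62.50        60.0613       240.2451
  5        62.50        59.4666       297.3330
  6    10,062.50     9,479.3302    56,875.9811
  Σ                  9,782.6696    57,779.9630
P = 9,782.6696; Macaulay duration = 57,779.9630 / 9,782.6696 = 5.90636 half-year periods = 2.95318 years.
Modified duration = D_Mac / (1 + y) = 2.95318 / 1.01 = 2.92394 years.

2.924 years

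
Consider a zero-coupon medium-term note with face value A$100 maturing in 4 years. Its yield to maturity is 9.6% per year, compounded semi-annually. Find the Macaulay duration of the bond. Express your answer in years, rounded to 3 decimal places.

4.000 years

A zero-coupon bond has a single cash flow at maturity, so its Macaulay duration equals its maturity: 4 years.
(Equivalently: 8 semi-annual periods ÷ 2 = 4 years.)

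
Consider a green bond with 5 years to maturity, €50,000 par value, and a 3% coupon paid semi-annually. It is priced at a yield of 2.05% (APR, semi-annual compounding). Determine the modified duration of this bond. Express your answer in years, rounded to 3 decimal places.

4.641 years

Periodic yield y = 0.01025. First find Macaulay duration:
  t   CF        PV=CF/(1+0.01025)^t    t·PV
  1       750.00       742.3905       742.3905
  2       750.00       734.8582     1,469.7164
  3       750.00       727.4023     2,182.2070
  4       750.00       720.0221     2,880.0884
  5       750.00       712.7168     3,563.5838
  6       750.00       705.4855     4,232.9132
  7       750.00       698.3277     4,888.2937
  8       750.00       691.2424     5,529.9395
  9       750.00       684.2291     6,158.0618
  10   50,750.00    45,829.7465   458,297.4654
  Σ                 52,246.4211   489,944.6596
P = 52,246.4211; Macaulay duration = 489,944.6596 / 52,246.4211 = 9.37757 half-year periods = 4.68879 years.
Modified duration = D_Mac / (1 + y) = 4.68879 / 1.01025 = 4.64121 years.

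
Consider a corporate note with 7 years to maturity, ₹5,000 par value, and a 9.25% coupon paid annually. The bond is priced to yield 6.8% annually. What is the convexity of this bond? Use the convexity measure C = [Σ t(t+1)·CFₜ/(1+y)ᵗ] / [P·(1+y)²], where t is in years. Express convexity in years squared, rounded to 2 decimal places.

35.76

With y = 0.068:
  t   CF        PV=CF/(1+0.068)^t    t·PV        t(t+1)·PV
  1       462.50       433.0524       433.0524         866.1049
  2       462.50       405.4798       810.9596       2,432.8788
  3       462.50       379.6627     1,138.9882       4,555.9529
  4       462.50       355.4895     1,421.9578       7,109.7892
  5       462.50       332.8553     1,664.2765       9,985.6589
  6       462.50       311.6623     1,869.9736      13,089.8151
  7     5,462.50     3,446.6143    24,126.2999     193,010.3988
  Σ                  5,664.8163    31,465.5080     231,050.5986
P = 5,664.8163.
Convexity = Σ t(t+1)·PV / [P·(1+y)²] = 231,050.5986 / (5,664.8163 × 1.140624) = 35.75846.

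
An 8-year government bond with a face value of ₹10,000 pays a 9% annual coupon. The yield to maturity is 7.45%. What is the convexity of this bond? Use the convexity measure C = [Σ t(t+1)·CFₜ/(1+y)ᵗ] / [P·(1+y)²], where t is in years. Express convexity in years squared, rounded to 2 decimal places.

With y = 0.0745:
  t   CF        PV=CF/(1+0.0745)^t    t·PV        t(t+1)·PV
  1       900.00       837.5989       837.5989       1,675.1978
  2       900.00       779.5243     1,559.0486       4,677.1459
  3       900.00       725.4763     2,176.4290       8,705.7160
  4       900.00       675.1757     2,700.7030      13,503.5148
  5       900.00       628.3627     3,141.8136      18,850.8816
  6       900.00       584.7955     3,508.7727      24,561.4092
  7       900.00       544.2489     3,809.7424      30,477.9392
  8    10,900.00     6,134.4431    49,075.5444     441,679.8999
  Σ                 10,909.6254    66,809.6527     544,131.7044
P = 10,909.6254.
Convexity = Σ t(t+1)·PV / [P·(1+y)²] = 544,131.7044 / (10,909.6254 × 1.154550) = 43.19976.

43.20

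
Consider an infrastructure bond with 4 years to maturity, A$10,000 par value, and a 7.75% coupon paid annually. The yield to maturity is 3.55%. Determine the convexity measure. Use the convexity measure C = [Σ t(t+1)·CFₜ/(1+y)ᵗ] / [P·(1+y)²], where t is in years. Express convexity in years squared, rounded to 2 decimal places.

16.29

With y = 0.0355:
  t   CF        PV=CF/(1+0.0355)^t    t·PV        t(t+1)·PV
  1       775.00       748.4307       748.4307       1,496.8614
  2       775.00       722.7723     1,445.5446       4,336.6338
  3       775.00       697.9935     2,093.9806       8,375.9223
  4    10,775.00     9,371.6674    37,486.6695     187,433.3475
  Σ                 11,540.8639    41,774.6254     201,642.7649
P = 11,540.8639.
Convexity = Σ t(t+1)·PV / [P·(1+y)²] = 201,642.7649 / (11,540.8639 × 1.072260) = 16.29462.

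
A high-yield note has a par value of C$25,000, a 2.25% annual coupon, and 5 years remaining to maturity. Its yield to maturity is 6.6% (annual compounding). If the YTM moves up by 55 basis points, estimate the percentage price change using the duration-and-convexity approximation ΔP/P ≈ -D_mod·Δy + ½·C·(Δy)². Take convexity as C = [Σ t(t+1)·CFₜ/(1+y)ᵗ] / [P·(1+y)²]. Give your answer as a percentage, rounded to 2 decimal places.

-2.42%

With y = 0.066:
  t   CF        PV=CF/(1+0.066)^t    t·PV        t(t+1)·PV
  1       562.50       527.6735       527.6735       1,055.3471
  2       562.50       495.0033       990.0067       2,970.0200
  3       562.50       464.3558     1,393.0675       5,572.2701
  4       562.50       435.6059     1,742.4234       8,712.1171
  5    25,562.50    18,570.2308    92,851.1541     557,106.9246
  Σ                 20,492.8694    97,504.3252     575,416.6789
P = 20,492.8694; D_Mac = 4.75796 yrs; D_mod = 4.46338 yrs; C = 24.70957.
Duration effect: -4.46338 × (+0.0055) = -0.024549
Convexity effect: 0.5 × 24.70957 × (0.0055)² = +0.0003737
ΔP/P ≈ -0.024549 + 0.0003737 = -0.024175 = -2.4175%.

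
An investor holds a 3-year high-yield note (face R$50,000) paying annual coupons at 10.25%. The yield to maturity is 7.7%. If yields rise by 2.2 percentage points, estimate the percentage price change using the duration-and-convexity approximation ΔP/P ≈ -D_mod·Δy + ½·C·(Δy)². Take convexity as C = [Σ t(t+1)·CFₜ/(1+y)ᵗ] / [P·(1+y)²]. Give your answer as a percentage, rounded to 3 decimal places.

-5.373%

With y = 0.077:
  t   CF        PV=CF/(1+0.077)^t    t·PV        t(t+1)·PV
  1     5,125.00     4,758.5887     4,758.5887       9,517.1773
  2     5,125.00     4,418.3739     8,836.7478      26,510.2433
  3    55,125.00    44,126.7043   132,380.1129     529,520.4518
  Σ                 53,303.6669   145,975.4494     565,547.8724
P = 53,303.6669; D_Mac = 2.73856 yrs; D_mod = 2.54277 yrs; C = 9.14705.
Duration effect: -2.54277 × (+0.022) = -0.055941
Convexity effect: 0.5 × 9.14705 × (0.022)² = +0.0022136
ΔP/P ≈ -0.055941 + 0.0022136 = -0.053727 = -5.3727%.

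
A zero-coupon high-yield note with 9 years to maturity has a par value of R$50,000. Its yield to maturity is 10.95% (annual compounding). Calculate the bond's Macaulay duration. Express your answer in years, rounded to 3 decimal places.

A zero-coupon bond has a single cash flow at maturity, so its Macaulay duration equals its maturity: 9 years.

9.000 years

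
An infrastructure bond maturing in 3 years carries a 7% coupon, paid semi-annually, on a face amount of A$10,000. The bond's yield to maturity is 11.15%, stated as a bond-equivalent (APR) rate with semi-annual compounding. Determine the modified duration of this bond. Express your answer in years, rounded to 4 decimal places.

Periodic yield y = 0.05575. First find Macaulay duration:
  t   CF        PV=CF/(1+0.05575)^t    t·PV
  1       350.00       331.5179       331.5179
  2       350.00       314.0117       628.0234
  3       350.00       297.4300       892.2900
  4       350.00       281.7239     1,126.8956
  5       350.00       266.8472     1,334.2358
  6    10,350.00     7,474.3565    44,846.1391
  Σ                  8,965.8872    49,159.1018
P = 8,965.8872; Macaulay duration = 49,159.1018 / 8,965.8872 = 5.48290 half-year periods = 2.74145 years.
Modified duration = D_Mac / (1 + y) = 2.74145 / 1.05575 = 2.59669 years.

2.5967 years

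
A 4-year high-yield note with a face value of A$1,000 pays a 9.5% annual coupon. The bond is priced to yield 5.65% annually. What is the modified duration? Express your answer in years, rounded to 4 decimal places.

3.3518 years

Periodic yield y = 0.0565. First find Macaulay duration:
  t   CF        PV=CF/(1+0.0565)^t    t·PV
  1        95.00        89.9195        89.9195
  2        95.00        85.1108       170.2216
  3        95.00        80.5592       241.6776
  4     1,095.00       878.8932     3,515.5729
  Σ                  1,134.4827     4,017.3916
P = 1,134.4827; Macaulay duration = 4,017.3916 / 1,134.4827 = 3.54117 years.
Modified duration = D_Mac / (1 + y) = 3.54117 / 1.0565 = 3.35179 years.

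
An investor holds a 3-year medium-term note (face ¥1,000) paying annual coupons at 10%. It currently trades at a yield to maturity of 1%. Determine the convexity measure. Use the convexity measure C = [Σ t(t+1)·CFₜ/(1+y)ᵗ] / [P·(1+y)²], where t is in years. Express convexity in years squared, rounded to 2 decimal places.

With y = 0.01:
  t   CF        PV=CF/(1+0.01)^t    t·PV        t(t+1)·PV
  1       100.00        99.0099        99.0099         198.0198
  2       100.00        98.0296       196.0592         588.1776
  3     1,100.00     1,067.6492     3,202.9475      12,811.7900
  Σ                  1,264.6887     3,498.0166      13,597.9874
P = 1,264.6887.
Convexity = Σ t(t+1)·PV / [P·(1+y)²] = 13,597.9874 / (1,264.6887 × 1.020100) = 10.54019.

10.54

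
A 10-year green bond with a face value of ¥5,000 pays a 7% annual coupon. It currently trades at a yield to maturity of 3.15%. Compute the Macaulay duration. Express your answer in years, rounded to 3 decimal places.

Periodic yield y = 0.0315. Discount each cash flow and weight by its year:
  t   CF        PV=CF/(1+0.0315)^t    t·PV
  1       350.00       339.3117       339.3117
  2       350.00       328.9498       657.8995
  3       350.00       318.9043       956.7128
  4       350.00       309.1656     1,236.6623
  5       350.00       299.7243     1,498.6213
  6       350.00       290.5713     1,743.4275
  7       350.00       281.6978     1,971.8844
  8       350.00       273.0953     2,184.7622
  9       350.00       264.7555     2,382.7993
  10    5,350.00     3,923.3898    39,233.8980
  Σ                  6,629.5651    52,205.9790
Price P = Σ PV = 6,629.5651.
Macaulay duration = Σ(t·PV) / P = 52,205.9790 / 6,629.5651 = 7.87472 years.

7.875 years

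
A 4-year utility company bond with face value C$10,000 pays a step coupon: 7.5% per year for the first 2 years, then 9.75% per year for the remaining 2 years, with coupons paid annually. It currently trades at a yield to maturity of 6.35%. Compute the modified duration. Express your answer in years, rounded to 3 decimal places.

3.389 years

Periodic yield y = 0.0635. First find Macaulay duration:
  t   CF        PV=CF/(1+0.0635)^t    t·PV
  1       750.00       705.2186       705.2186
  2       750.00       663.1111     1,326.2221
  3       975.00       810.5730     2,431.7190
  4    10,975.00     8,579.3533    34,317.4132
  Σ                 10,758.2560    38,780.5729
P = 10,758.2560; Macaulay duration = 38,780.5729 / 10,758.2560 = 3.60473 years.
Modified duration = D_Mac / (1 + y) = 3.60473 / 1.0635 = 3.38949 years.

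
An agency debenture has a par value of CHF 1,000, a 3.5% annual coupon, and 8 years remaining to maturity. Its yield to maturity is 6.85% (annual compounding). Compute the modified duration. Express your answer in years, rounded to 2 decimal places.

Periodic yield y = 0.0685. First find Macaulay duration:
  t   CF        PV=CF/(1+0.0685)^t    t·PV
  1        35.00        32.7562        32.7562
  2        35.00        30.6562        61.3125
  3        35.00        28.6909        86.0728
  4        35.00        26.8516       107.4063
  5        35.00        25.1302       125.6508
  6        35.00        23.5191       141.1147
  7        35.00        22.0113       154.0793
  8     1,035.00       609.1779     4,873.4232
  Σ                    798.7935     5,581.8158
P = 798.7935; Macaulay duration = 5,581.8158 / 798.7935 = 6.98781 years.
Modified duration = D_Mac / (1 + y) = 6.98781 / 1.0685 = 6.53983 years.

6.54 years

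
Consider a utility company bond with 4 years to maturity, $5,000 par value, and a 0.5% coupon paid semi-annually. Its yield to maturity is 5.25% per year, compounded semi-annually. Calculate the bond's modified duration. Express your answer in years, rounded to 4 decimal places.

Periodic yield y = 0.02625. First find Macaulay duration:
  t   CF        PV=CF/(1+0.02625)^t    t·PV
  1        12.50        12.1803        12.1803
  2        12.50        11.8687        23.7374
  3        12.50        11.5651        34.6954
  4        12.50        11.2693        45.0772
  5        12.50        10.9811        54.9053
  6        12.50        10.7002        64.2011
  7        12.50        10.4265        72.9854
  8     5,012.50     4,074.0750    32,592.6004
  Σ                  4,153.0662    32,900.3824
P = 4,153.0662; Macaulay duration = 32,900.3824 / 4,153.0662 = 7.92195 half-year periods = 3.96097 years.
Modified duration = D_Mac / (1 + y) = 3.96097 / 1.02625 = 3.85966 years.

3.8597 years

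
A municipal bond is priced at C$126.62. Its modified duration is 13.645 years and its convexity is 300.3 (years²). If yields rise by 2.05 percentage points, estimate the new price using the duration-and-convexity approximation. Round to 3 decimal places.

C$99.191

Duration effect: -D_mod·Δy = -13.645 × (+0.0205) = -0.2797225
Convexity effect: ½·C·(Δy)² = 0.5 × 300.3 × (0.0205)² = +0.0631005375
ΔP/P ≈ -0.2797225 + 0.0631005375 = -0.2166219625
New price ≈ 126.62 × (1 - 0.2166219625) = 99.19132710825.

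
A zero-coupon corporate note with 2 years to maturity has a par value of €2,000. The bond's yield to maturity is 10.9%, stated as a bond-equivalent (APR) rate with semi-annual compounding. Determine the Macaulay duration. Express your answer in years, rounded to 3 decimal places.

2.000 years

A zero-coupon bond has a single cash flow at maturity, so its Macaulay duration equals its maturity: 2 years.
(Equivalently: 4 semi-annual periods ÷ 2 = 2 years.)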